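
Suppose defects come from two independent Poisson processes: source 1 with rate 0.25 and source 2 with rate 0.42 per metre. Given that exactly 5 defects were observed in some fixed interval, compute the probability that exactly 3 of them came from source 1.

Given the total, each event is independently from source 1 with probability p = λ_1/(λ_1+λ_2) = 0.25/0.67 ≈ 0.3731.
So K ~ Binomial(5, 0.25/0.67): P(K = 3) = C(5,3) · (0.25/0.67)^3 · (0.42/0.67)^2 ≈ 0.2041.

0.2041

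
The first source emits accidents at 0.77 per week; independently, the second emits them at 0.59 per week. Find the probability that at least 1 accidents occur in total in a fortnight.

Independent Poisson processes superpose: combined rate λ = 0.77 + 0.59 = 1.36 per week.
Over the interval, μ = 1.36 × 2 = 2.72 (a fortnight = 2 weeks).
P(N ≥ 1) = 1 − P(N ≤ 0) ≈ 0.9341.

0.9341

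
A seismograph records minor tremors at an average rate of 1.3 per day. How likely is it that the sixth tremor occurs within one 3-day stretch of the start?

Over the interval, μ = 1.3 × 3 = 3.9 (a 3-day stretch = 3 days).
The sixth arrival falls in the interval iff at least 6 events occur there: P(S_6 ≤ t) = P(N ≥ 6) = 1 − P(N ≤ 5) ≈ 0.1994.

0.1994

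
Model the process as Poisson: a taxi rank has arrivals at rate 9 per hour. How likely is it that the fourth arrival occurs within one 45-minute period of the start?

Over the interval, μ = 9 × 0.75 = 6.75 (a 45-minute period = 0.75 hours).
The fourth arrival falls in the interval iff at least 4 events occur there: P(S_4 ≤ t) = P(N ≥ 4) = 1 − P(N ≤ 3) ≈ 0.9042.

0.9042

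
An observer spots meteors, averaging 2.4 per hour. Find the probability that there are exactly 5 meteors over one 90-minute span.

Over the interval, μ = 2.4 × 1.5 = 3.6 (a 90-minute span = 1.5 hours).
P(N = 5) = e^(−μ) μ^5/5! = e^(−3.6) · 3.6^5/120 ≈ 0.1377.

0.1377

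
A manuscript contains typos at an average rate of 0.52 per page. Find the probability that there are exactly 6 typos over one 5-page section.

0.0319

Over the interval, μ = 0.52 × 5 = 2.6 (a 5-page section = 5 pages).
P(N = 6) = e^(−μ) μ^6/6! = e^(−2.6) · 2.6^6/720 ≈ 0.0319.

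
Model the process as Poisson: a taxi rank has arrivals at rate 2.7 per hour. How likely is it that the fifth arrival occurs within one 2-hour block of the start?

0.6267

Over the interval, μ = 2.7 × 2 = 5.4 (a 2-hour block = 2 hours).
The fifth arrival falls in the interval iff at least 5 events occur there: P(S_5 ≤ t) = P(N ≥ 5) = 1 − P(N ≤ 4) ≈ 0.6267.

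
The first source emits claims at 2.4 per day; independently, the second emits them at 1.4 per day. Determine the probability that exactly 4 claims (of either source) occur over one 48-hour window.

Independent Poisson processes superpose: combined rate λ = 2.4 + 1.4 = 3.8 per day.
Over the interval, μ = 3.8 × 2 = 7.6 (a 48-hour window = 2 days).
P(N = 4) = e^(−7.6) · 7.6^4/4! ≈ 0.0696.

0.0696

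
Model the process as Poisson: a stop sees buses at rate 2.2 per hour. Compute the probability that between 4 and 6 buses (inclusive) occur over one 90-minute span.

0.3687

Over the interval, μ = 2.2 × 1.5 = 3.3 (a 90-minute span = 1.5 hours).
P(4 ≤ N ≤ 6) = Σ_{j=4}^{6} e^(−3.3) · 3.3^j/j! ≈ 0.3687.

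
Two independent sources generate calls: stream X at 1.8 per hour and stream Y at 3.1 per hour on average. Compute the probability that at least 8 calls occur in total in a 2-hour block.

0.7612

Independent Poisson processes superpose: combined rate λ = 1.8 + 3.1 = 4.9 per hour.
Over the interval, μ = 4.9 × 2 = 9.8 (a 2-hour block = 2 hours).
P(N ≥ 8) = 1 − P(N ≤ 7) ≈ 0.7612.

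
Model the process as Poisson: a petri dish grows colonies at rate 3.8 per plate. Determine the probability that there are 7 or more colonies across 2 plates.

Over the interval, μ = 3.8 × 2 = 7.6 (2 plates).
P(N ≥ 7) = 1 − P(N ≤ 6) = 1 − Σ_{j=0}^{6} e^(−μ) μ^j/j! ≈ 0.6354.

0.6354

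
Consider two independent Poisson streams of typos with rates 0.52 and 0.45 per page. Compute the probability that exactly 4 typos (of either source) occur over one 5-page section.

Independent Poisson processes superpose: combined rate λ = 0.52 + 0.45 = 0.97 per page.
Over the interval, μ = 0.97 × 5 = 4.85 (a 5-page section = 5 pages).
P(N = 4) = e^(−4.85) · 4.85^4/4! ≈ 0.1805.

0.1805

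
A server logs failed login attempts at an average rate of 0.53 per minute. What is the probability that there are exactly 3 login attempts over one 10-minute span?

Over the interval, μ = 0.53 × 10 = 5.3 (a 10-minute span = 10 minutes).
P(N = 3) = e^(−μ) μ^3/3! = e^(−5.3) · 5.3^3/6 ≈ 0.1239.

0.1239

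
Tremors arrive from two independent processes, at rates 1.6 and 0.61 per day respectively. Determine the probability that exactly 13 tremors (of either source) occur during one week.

0.0892

Independent Poisson processes superpose: combined rate λ = 1.6 + 0.61 = 2.21 per day.
Over the interval, μ = 2.21 × 7 = 15.47 (a week = 7 days).
P(N = 13) = e^(−15.47) · 15.47^13/13! ≈ 0.0892.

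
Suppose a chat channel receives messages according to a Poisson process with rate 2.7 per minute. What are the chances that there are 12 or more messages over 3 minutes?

0.1193

Over the interval, μ = 2.7 × 3 = 8.1 (3 minutes).
P(N ≥ 12) = 1 − P(N ≤ 11) = 1 − Σ_{j=0}^{11} e^(−μ) μ^j/j! ≈ 0.1193.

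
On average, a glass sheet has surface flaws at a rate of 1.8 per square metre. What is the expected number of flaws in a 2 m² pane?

3.6

E[N] = λt = 1.8 × 2 = 3.6 (a 2 m² pane = 2 square metres).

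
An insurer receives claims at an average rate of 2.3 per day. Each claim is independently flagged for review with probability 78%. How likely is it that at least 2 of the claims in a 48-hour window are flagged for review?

Thinning: the claims that are flagged for review themselves form a Poisson process with rate 0.78 × 2.3 = 1.794 per day.
Over the interval, μ = 1.794 × 2 = 3.588 (a 48-hour window = 2 days).
P(N ≥ 2) = 1 − P(N ≤ 1) ≈ 0.8731.

0.8731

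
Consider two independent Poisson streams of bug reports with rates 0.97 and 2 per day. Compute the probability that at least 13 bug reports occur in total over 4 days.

Independent Poisson processes superpose: combined rate λ = 0.97 + 2 = 2.97 per day.
Over the interval, μ = 2.97 × 4 = 11.88 (4 days).
P(N ≥ 13) = 1 − P(N ≤ 12) ≈ 0.4103.

0.4103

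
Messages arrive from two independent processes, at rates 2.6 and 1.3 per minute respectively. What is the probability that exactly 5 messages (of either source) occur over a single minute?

Independent Poisson processes superpose: combined rate λ = 2.6 + 1.3 = 3.9 per minute.
So μ = 3.9.
P(N = 5) = e^(−3.9) · 3.9^5/5! ≈ 0.1522.

0.1522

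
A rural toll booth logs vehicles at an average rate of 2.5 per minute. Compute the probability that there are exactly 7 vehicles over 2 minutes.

0.1044

Over the interval, μ = 2.5 × 2 = 5 (2 minutes).
P(N = 7) = e^(−μ) μ^7/7! = e^(−5) · 5^7/5040 ≈ 0.1044.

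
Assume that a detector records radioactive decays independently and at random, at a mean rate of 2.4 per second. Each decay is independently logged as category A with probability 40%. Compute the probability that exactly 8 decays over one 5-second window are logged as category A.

0.0575

Thinning: the decays that are logged as category A themselves form a Poisson process with rate 0.4 × 2.4 = 0.96 per second.
Over the interval, μ = 0.96 × 5 = 4.8 (a 5-second window = 5 seconds).
P(N = 8) = e^(−4.8) · 4.8^8/8! ≈ 0.0575.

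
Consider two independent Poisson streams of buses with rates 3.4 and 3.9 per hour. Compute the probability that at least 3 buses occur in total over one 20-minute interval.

0.4390

Independent Poisson processes superpose: combined rate λ = 3.4 + 3.9 = 7.3 per hour.
Over the interval, μ = 7.3 × 1/3 ≈ 2.43333 (a 20-minute interval = 1/3 hours).
P(N ≥ 3) = 1 − P(N ≤ 2) ≈ 0.4390.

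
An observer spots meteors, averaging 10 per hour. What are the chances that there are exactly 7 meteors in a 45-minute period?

0.1465

Over the interval, μ = 10 × 0.75 = 7.5 (a 45-minute period = 0.75 hours).
P(N = 7) = e^(−μ) μ^7/7! = e^(−7.5) · 7.5^7/5040 ≈ 0.1465.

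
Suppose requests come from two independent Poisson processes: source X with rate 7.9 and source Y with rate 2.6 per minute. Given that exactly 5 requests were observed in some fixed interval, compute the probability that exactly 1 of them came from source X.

Given the total, each event is independently from source X with probability p = λ_X/(λ_X+λ_Y) = 7.9/10.5 ≈ 0.7524.
So K ~ Binomial(5, 7.9/10.5): P(K = 1) = C(5,1) · (7.9/10.5)^1 · (2.6/10.5)^4 ≈ 0.0141.

0.0141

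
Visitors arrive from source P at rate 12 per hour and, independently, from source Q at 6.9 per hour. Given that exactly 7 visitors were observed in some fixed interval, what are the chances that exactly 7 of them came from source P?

Given the total, each event is independently from source P with probability p = λ_P/(λ_P+λ_Q) = 12/18.9 ≈ 0.6349.
So K ~ Binomial(7, 12/18.9): P(K = 7) = C(7,7) · (12/18.9)^7 · (6.9/18.9)^0 ≈ 0.0416.

0.0416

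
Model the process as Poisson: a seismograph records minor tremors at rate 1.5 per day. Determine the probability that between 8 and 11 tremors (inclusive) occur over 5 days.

Over the interval, μ = 1.5 × 5 = 7.5 (5 days).
P(8 ≤ N ≤ 11) = Σ_{j=8}^{11} e^(−7.5) · 7.5^j/j! ≈ 0.3961.

0.3961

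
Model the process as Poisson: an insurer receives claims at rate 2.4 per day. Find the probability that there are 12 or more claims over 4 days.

0.2588

Over the interval, μ = 2.4 × 4 = 9.6 (4 days).
P(N ≥ 12) = 1 − P(N ≤ 11) = 1 − Σ_{j=0}^{11} e^(−μ) μ^j/j! ≈ 0.2588.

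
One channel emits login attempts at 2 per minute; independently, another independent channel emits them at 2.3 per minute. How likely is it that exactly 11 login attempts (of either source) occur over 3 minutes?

0.1030

Independent Poisson processes superpose: combined rate λ = 2 + 2.3 = 4.3 per minute.
Over the interval, μ = 4.3 × 3 = 12.9 (3 minutes).
P(N = 11) = e^(−12.9) · 12.9^11/11! ≈ 0.1030.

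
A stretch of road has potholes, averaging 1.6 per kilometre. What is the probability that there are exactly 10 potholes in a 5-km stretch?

Over the interval, μ = 1.6 × 5 = 8 (a 5-km stretch = 5 kilometres).
P(N = 10) = e^(−μ) μ^10/10! = e^(−8) · 8^10/3628800 ≈ 0.0993.

0.0993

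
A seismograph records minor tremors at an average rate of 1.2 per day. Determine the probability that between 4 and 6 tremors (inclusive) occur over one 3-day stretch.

Over the interval, μ = 1.2 × 3 = 3.6 (a 3-day stretch = 3 days).
P(4 ≤ N ≤ 6) = Σ_{j=4}^{6} e^(−3.6) · 3.6^j/j! ≈ 0.4115.

0.4115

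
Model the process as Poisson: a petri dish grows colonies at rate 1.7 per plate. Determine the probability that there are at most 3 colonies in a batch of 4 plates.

0.0928

Over the interval, μ = 1.7 × 4 = 6.8 (a batch of 4 plates = 4 plates).
P(N ≤ 3) = Σ_{j=0}^{3} e^(−μ) μ^j/j! ≈ 0.0928.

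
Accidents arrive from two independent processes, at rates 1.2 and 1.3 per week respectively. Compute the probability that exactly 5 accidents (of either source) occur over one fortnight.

Independent Poisson processes superpose: combined rate λ = 1.2 + 1.3 = 2.5 per week.
Over the interval, μ = 2.5 × 2 = 5 (a fortnight = 2 weeks).
P(N = 5) = e^(−5) · 5^5/5! ≈ 0.1755.

0.1755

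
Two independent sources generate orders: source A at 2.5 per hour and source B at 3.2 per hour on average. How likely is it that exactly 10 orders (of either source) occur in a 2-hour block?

Independent Poisson processes superpose: combined rate λ = 2.5 + 3.2 = 5.7 per hour.
Over the interval, μ = 5.7 × 2 = 11.4 (a 2-hour block = 2 hours).
P(N = 10) = e^(−11.4) · 11.4^10/10! ≈ 0.1144.

0.1144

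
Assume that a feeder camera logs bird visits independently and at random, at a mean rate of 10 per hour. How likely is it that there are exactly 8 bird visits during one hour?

With mean μ = 10 per hour,
P(N = 8) = e^(−μ) μ^8/8! = e^(−10) · 10^8/40320 ≈ 0.1126.

0.1126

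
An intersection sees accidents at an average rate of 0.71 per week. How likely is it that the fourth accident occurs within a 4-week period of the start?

Over the interval, μ = 0.71 × 4 = 2.84 (a 4-week period = 4 weeks).
The fourth arrival falls in the interval iff at least 4 events occur there: P(S_4 ≤ t) = P(N ≥ 4) = 1 − P(N ≤ 3) ≈ 0.3170.

0.3170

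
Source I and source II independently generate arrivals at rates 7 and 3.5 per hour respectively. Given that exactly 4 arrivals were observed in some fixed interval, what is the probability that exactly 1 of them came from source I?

Given the total, each event is independently from source I with probability p = λ_I/(λ_I+λ_II) = 7/10.5 ≈ 0.6667.
So K ~ Binomial(4, 7/10.5): P(K = 1) = C(4,1) · (7/10.5)^1 · (3.5/10.5)^3 ≈ 0.0988.

0.0988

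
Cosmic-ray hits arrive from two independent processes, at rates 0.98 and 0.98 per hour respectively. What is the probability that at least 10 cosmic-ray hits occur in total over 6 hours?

0.7360

Independent Poisson processes superpose: combined rate λ = 0.98 + 0.98 = 1.96 per hour.
Over the interval, μ = 1.96 × 6 = 11.76 (6 hours).
P(N ≥ 10) = 1 − P(N ≤ 9) ≈ 0.7360.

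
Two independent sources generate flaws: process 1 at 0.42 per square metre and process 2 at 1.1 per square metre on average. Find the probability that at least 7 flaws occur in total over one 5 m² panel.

0.6354

Independent Poisson processes superpose: combined rate λ = 0.42 + 1.1 = 1.52 per square metre.
Over the interval, μ = 1.52 × 5 = 7.6 (a 5 m² panel = 5 square metres).
P(N ≥ 7) = 1 − P(N ≤ 6) ≈ 0.6354.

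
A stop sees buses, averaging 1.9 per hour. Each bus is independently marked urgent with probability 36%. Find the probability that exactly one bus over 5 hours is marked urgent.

Thinning: the buses that are marked urgent themselves form a Poisson process with rate 0.36 × 1.9 = 0.684 per hour.
Over the interval, μ = 0.684 × 5 = 3.42 (5 hours).
P(N = 1) = e^(−3.42) · 3.42^1/1! ≈ 0.1119.

0.1119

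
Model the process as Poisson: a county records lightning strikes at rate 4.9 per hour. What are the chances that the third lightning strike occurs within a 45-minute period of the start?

Over the interval, μ = 4.9 × 0.75 = 3.675 (a 45-minute period = 0.75 hours).
The third arrival falls in the interval iff at least 3 events occur there: P(S_3 ≤ t) = P(N ≥ 3) = 1 − P(N ≤ 2) ≈ 0.7103.

0.7103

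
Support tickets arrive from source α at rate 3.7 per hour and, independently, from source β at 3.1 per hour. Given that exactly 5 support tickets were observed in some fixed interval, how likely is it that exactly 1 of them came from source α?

0.1175

Given the total, each event is independently from source α with probability p = λ_α/(λ_α+λ_β) = 3.7/6.8 ≈ 0.5441.
So K ~ Binomial(5, 3.7/6.8): P(K = 1) = C(5,1) · (3.7/6.8)^1 · (3.1/6.8)^4 ≈ 0.1175.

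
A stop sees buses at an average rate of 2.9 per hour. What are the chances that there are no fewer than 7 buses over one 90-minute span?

0.1502

Over the interval, μ = 2.9 × 1.5 = 4.35 (a 90-minute span = 1.5 hours).
P(N ≥ 7) = 1 − P(N ≤ 6) = 1 − Σ_{j=0}^{6} e^(−μ) μ^j/j! ≈ 0.1502.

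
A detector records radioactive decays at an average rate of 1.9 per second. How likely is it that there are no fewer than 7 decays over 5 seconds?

Over the interval, μ = 1.9 × 5 = 9.5 (5 seconds).
P(N ≥ 7) = 1 − P(N ≤ 6) = 1 − Σ_{j=0}^{6} e^(−μ) μ^j/j! ≈ 0.8351.

0.8351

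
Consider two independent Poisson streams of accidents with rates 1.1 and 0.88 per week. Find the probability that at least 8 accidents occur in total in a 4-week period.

Independent Poisson processes superpose: combined rate λ = 1.1 + 0.88 = 1.98 per week.
Over the interval, μ = 1.98 × 4 = 7.92 (a 4-week period = 4 weeks).
P(N ≥ 8) = 1 − P(N ≤ 7) ≈ 0.5358.

0.5358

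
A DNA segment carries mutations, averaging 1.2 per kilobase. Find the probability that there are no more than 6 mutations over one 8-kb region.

0.1574

Over the interval, μ = 1.2 × 8 = 9.6 (an 8-kb region = 8 kilobases).
P(N ≤ 6) = Σ_{j=0}^{6} e^(−μ) μ^j/j! ≈ 0.1574.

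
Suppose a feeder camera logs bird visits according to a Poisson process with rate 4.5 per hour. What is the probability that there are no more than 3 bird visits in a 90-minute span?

Over the interval, μ = 4.5 × 1.5 = 6.75 (a 90-minute span = 1.5 hours).
P(N ≤ 3) = Σ_{j=0}^{3} e^(−μ) μ^j/j! ≈ 0.0958.

0.0958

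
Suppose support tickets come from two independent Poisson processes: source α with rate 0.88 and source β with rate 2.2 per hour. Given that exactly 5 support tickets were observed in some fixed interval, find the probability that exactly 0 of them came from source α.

Given the total, each event is independently from source α with probability p = λ_α/(λ_α+λ_β) = 0.88/3.08 ≈ 0.2857.
So K ~ Binomial(5, 0.88/3.08): P(K = 0) = C(5,0) · (0.88/3.08)^0 · (2.2/3.08)^5 ≈ 0.1859.

0.1859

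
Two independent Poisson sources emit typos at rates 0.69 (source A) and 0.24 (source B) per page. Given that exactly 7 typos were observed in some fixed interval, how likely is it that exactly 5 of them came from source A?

0.3144

Given the total, each event is independently from source A with probability p = λ_A/(λ_A+λ_B) = 0.69/0.93 ≈ 0.7419.
So K ~ Binomial(7, 0.69/0.93): P(K = 5) = C(7,5) · (0.69/0.93)^5 · (0.24/0.93)^2 ≈ 0.3144.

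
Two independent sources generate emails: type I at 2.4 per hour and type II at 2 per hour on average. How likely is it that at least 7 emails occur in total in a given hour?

Independent Poisson processes superpose: combined rate λ = 2.4 + 2 = 4.4 per hour.
So μ = 4.4.
P(N ≥ 7) = 1 − P(N ≤ 6) ≈ 0.1564.

0.1564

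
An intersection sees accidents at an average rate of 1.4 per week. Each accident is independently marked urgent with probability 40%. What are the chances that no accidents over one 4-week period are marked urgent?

Thinning: the accidents that are marked urgent themselves form a Poisson process with rate 0.4 × 1.4 = 0.56 per week.
Over the interval, μ = 0.56 × 4 = 2.24 (a 4-week period = 4 weeks).
P(N = 0) = e^(−2.24) · 2.24^0/0! ≈ 0.1065.

0.1065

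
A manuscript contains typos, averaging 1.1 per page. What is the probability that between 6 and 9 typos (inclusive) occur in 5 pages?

0.4173

Over the interval, μ = 1.1 × 5 = 5.5 (5 pages).
P(6 ≤ N ≤ 9) = Σ_{j=6}^{9} e^(−5.5) · 5.5^j/j! ≈ 0.4173.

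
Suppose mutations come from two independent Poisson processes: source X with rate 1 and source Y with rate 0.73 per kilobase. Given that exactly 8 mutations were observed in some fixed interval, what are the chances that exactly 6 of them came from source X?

Given the total, each event is independently from source X with probability p = λ_X/(λ_X+λ_Y) = 1/1.73 ≈ 0.5780.
So K ~ Binomial(8, 1/1.73): P(K = 6) = C(8,6) · (1/1.73)^6 · (0.73/1.73)^2 ≈ 0.1860.

0.1860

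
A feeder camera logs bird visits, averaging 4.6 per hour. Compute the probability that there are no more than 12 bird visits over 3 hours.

0.3784

Over the interval, μ = 4.6 × 3 = 13.8 (3 hours).
P(N ≤ 12) = Σ_{j=0}^{12} e^(−μ) μ^j/j! ≈ 0.3784.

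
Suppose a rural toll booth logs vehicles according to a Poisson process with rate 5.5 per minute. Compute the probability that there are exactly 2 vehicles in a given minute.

0.0618

With mean μ = 5.5 per minute,
P(N = 2) = e^(−μ) μ^2/2! = e^(−5.5) · 5.5^2/2 ≈ 0.0618.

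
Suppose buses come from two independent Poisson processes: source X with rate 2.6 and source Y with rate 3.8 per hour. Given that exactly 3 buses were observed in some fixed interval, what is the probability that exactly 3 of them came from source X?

Given the total, each event is independently from source X with probability p = λ_X/(λ_X+λ_Y) = 2.6/6.4 ≈ 0.4062.
So K ~ Binomial(3, 2.6/6.4): P(K = 3) = C(3,3) · (2.6/6.4)^3 · (3.8/6.4)^0 ≈ 0.0670.

0.0670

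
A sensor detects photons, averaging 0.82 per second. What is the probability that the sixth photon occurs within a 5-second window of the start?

Over the interval, μ = 0.82 × 5 = 4.1 (a 5-second window = 5 seconds).
The sixth arrival falls in the interval iff at least 6 events occur there: P(S_6 ≤ t) = P(N ≥ 6) = 1 − P(N ≤ 5) ≈ 0.2307.

0.2307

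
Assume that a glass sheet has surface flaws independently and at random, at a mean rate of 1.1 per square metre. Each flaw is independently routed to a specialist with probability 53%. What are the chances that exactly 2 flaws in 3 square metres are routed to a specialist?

Thinning: the flaws that are routed to a specialist themselves form a Poisson process with rate 0.53 × 1.1 = 0.583 per square metre.
Over the interval, μ = 0.583 × 3 = 1.749 (3 square metres).
P(N = 2) = e^(−1.749) · 1.749^2/2! ≈ 0.2661.

0.2661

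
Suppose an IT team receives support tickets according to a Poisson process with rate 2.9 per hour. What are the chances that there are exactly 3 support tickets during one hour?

With mean μ = 2.9 per hour,
P(N = 3) = e^(−μ) μ^3/3! = e^(−2.9) · 2.9^3/6 ≈ 0.2237.

0.2237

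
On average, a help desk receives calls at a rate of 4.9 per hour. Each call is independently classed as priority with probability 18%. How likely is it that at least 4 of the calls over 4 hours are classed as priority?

0.4694

Thinning: the calls that are classed as priority themselves form a Poisson process with rate 0.18 × 4.9 = 0.882 per hour.
Over the interval, μ = 0.882 × 4 = 3.528 (4 hours).
P(N ≥ 4) = 1 − P(N ≤ 3) ≈ 0.4694.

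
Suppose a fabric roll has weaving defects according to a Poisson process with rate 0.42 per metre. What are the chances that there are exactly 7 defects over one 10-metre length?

Over the interval, μ = 0.42 × 10 = 4.2 (a 10-metre length = 10 metres).
P(N = 7) = e^(−μ) μ^7/7! = e^(−4.2) · 4.2^7/5040 ≈ 0.0686.

0.0686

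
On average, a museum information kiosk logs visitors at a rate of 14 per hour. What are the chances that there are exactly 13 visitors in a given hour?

0.1060

With mean μ = 14 per hour,
P(N = 13) = e^(−μ) μ^13/13! = e^(−14) · 14^13/6227020800 ≈ 0.1060.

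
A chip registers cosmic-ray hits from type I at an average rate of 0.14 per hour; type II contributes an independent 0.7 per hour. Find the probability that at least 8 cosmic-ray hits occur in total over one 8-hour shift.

0.3596

Independent Poisson processes superpose: combined rate λ = 0.14 + 0.7 = 0.84 per hour.
Over the interval, μ = 0.84 × 8 = 6.72 (an 8-hour shift = 8 hours).
P(N ≥ 8) = 1 − P(N ≤ 7) ≈ 0.3596.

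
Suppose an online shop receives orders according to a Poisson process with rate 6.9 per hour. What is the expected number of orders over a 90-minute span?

10.35

E[N] = λt = 6.9 × 1.5 = 10.35 (a 90-minute span = 1.5 hours).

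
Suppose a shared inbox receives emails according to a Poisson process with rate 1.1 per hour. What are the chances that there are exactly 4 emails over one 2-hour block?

Over the interval, μ = 1.1 × 2 = 2.2 (a 2-hour block = 2 hours).
P(N = 4) = e^(−μ) μ^4/4! = e^(−2.2) · 2.2^4/24 ≈ 0.1082.

0.1082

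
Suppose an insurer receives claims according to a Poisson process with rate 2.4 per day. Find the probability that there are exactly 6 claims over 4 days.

0.0736

Over the interval, μ = 2.4 × 4 = 9.6 (4 days).
P(N = 6) = e^(−μ) μ^6/6! = e^(−9.6) · 9.6^6/720 ≈ 0.0736.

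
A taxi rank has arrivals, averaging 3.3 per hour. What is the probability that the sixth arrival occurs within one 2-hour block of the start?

Over the interval, μ = 3.3 × 2 = 6.6 (a 2-hour block = 2 hours).
The sixth arrival falls in the interval iff at least 6 events occur there: P(S_6 ≤ t) = P(N ≥ 6) = 1 − P(N ≤ 5) ≈ 0.6453.

0.6453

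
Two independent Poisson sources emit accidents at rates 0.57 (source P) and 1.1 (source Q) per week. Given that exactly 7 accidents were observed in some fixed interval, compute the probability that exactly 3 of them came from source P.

Given the total, each event is independently from source P with probability p = λ_P/(λ_P+λ_Q) = 0.57/1.67 ≈ 0.3413.
So K ~ Binomial(7, 0.57/1.67): P(K = 3) = C(7,3) · (0.57/1.67)^3 · (1.1/1.67)^4 ≈ 0.2620.

0.2620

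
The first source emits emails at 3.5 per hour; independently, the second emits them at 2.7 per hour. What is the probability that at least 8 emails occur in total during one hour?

0.2840

Independent Poisson processes superpose: combined rate λ = 3.5 + 2.7 = 6.2 per hour.
So μ = 6.2.
P(N ≥ 8) = 1 − P(N ≤ 7) ≈ 0.2840.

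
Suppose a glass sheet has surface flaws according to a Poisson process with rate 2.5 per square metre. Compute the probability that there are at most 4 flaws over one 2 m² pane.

Over the interval, μ = 2.5 × 2 = 5 (a 2 m² pane = 2 square metres).
P(N ≤ 4) = Σ_{j=0}^{4} e^(−μ) μ^j/j! ≈ 0.4405.

0.4405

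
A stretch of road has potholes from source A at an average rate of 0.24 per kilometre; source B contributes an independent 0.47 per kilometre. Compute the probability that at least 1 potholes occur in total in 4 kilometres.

0.9416

Independent Poisson processes superpose: combined rate λ = 0.24 + 0.47 = 0.71 per kilometre.
Over the interval, μ = 0.71 × 4 = 2.84 (4 kilometres).
P(N ≥ 1) = 1 − P(N ≤ 0) ≈ 0.9416.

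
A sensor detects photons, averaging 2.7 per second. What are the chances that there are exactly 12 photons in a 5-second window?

0.1049

Over the interval, μ = 2.7 × 5 = 13.5 (a 5-second window = 5 seconds).
P(N = 12) = e^(−μ) μ^12/12! = e^(−13.5) · 13.5^12/479001600 ≈ 0.1049.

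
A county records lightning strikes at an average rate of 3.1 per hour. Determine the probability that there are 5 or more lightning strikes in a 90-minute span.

Over the interval, μ = 3.1 × 1.5 = 4.65 (a 90-minute span = 1.5 hours).
P(N ≥ 5) = 1 − P(N ≤ 4) = 1 − Σ_{j=0}^{4} e^(−μ) μ^j/j! ≈ 0.4961.

0.4961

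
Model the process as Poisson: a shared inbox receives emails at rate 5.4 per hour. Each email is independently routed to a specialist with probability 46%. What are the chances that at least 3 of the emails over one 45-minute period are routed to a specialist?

0.2863

Thinning: the emails that are routed to a specialist themselves form a Poisson process with rate 0.46 × 5.4 = 2.484 per hour.
Over the interval, μ = 2.484 × 0.75 = 1.863 (a 45-minute period = 0.75 hours).
P(N ≥ 3) = 1 − P(N ≤ 2) ≈ 0.2863.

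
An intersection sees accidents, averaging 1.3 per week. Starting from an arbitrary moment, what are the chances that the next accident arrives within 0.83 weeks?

0.6601

Inter-arrival times are exponential with rate λ = 1.3 per week.
P(T ≤ 0.83) = 1 − e^(−λt) = 1 − e^(−1.3 × 0.83) = 1 − e^(−1.079) ≈ 0.6601.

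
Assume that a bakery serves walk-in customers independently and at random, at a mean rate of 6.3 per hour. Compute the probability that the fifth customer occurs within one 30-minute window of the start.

Over the interval, μ = 6.3 × 0.5 = 3.15 (a 30-minute window = 0.5 hours).
The fifth arrival falls in the interval iff at least 5 events occur there: P(S_5 ≤ t) = P(N ≥ 5) = 1 − P(N ≤ 4) ≈ 0.2105.

0.2105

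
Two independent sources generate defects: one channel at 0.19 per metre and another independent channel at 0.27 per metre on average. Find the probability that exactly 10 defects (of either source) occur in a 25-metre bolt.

Independent Poisson processes superpose: combined rate λ = 0.19 + 0.27 = 0.46 per metre.
Over the interval, μ = 0.46 × 25 = 11.5 (a 25-metre bolt = 25 metres).
P(N = 10) = e^(−11.5) · 11.5^10/10! ≈ 0.1129.

0.1129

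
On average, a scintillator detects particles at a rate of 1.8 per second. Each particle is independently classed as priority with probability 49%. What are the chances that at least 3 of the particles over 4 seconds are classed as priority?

Thinning: the particles that are classed as priority themselves form a Poisson process with rate 0.49 × 1.8 = 0.882 per second.
Over the interval, μ = 0.882 × 4 = 3.528 (4 seconds).
P(N ≥ 3) = 1 − P(N ≤ 2) ≈ 0.6843.

0.6843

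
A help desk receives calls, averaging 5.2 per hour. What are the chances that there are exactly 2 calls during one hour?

0.0746

With mean μ = 5.2 per hour,
P(N = 2) = e^(−μ) μ^2/2! = e^(−5.2) · 5.2^2/2 ≈ 0.0746.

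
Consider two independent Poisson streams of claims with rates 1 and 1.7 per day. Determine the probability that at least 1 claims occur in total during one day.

0.9328

Independent Poisson processes superpose: combined rate λ = 1 + 1.7 = 2.7 per day.
So μ = 2.7.
P(N ≥ 1) = 1 − P(N ≤ 0) ≈ 0.9328.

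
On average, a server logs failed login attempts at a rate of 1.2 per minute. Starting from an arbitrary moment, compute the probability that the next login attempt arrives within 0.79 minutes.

0.6125

Inter-arrival times are exponential with rate λ = 1.2 per minute.
P(T ≤ 0.79) = 1 − e^(−λt) = 1 − e^(−1.2 × 0.79) = 1 − e^(−0.948) ≈ 0.6125.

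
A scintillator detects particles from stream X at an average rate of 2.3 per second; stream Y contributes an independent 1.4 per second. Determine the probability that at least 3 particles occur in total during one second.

0.7146

Independent Poisson processes superpose: combined rate λ = 2.3 + 1.4 = 3.7 per second.
So μ = 3.7.
P(N ≥ 3) = 1 − P(N ≤ 2) ≈ 0.7146.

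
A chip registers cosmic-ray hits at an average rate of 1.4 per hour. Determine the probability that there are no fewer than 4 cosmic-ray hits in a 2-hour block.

Over the interval, μ = 1.4 × 2 = 2.8 (a 2-hour block = 2 hours).
P(N ≥ 4) = 1 − P(N ≤ 3) = 1 − Σ_{j=0}^{3} e^(−μ) μ^j/j! ≈ 0.3081.

0.3081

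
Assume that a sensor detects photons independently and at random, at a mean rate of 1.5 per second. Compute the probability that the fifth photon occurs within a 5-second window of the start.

Over the interval, μ = 1.5 × 5 = 7.5 (a 5-second window = 5 seconds).
The fifth arrival falls in the interval iff at least 5 events occur there: P(S_5 ≤ t) = P(N ≥ 5) = 1 − P(N ≤ 4) ≈ 0.8679.

0.8679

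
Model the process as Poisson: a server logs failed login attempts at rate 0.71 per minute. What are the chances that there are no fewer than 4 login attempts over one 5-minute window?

0.4741

Over the interval, μ = 0.71 × 5 = 3.55 (a 5-minute window = 5 minutes).
P(N ≥ 4) = 1 − P(N ≤ 3) = 1 − Σ_{j=0}^{3} e^(−μ) μ^j/j! ≈ 0.4741.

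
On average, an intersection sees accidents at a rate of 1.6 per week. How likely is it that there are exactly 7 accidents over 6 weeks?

Over the interval, μ = 1.6 × 6 = 9.6 (6 weeks).
P(N = 7) = e^(−μ) μ^7/7! = e^(−9.6) · 9.6^7/5040 ≈ 0.1010.

0.1010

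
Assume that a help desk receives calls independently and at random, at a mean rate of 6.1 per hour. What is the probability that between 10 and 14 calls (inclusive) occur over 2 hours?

0.5283

Over the interval, μ = 6.1 × 2 = 12.2 (2 hours).
P(10 ≤ N ≤ 14) = Σ_{j=10}^{14} e^(−12.2) · 12.2^j/j! ≈ 0.5283.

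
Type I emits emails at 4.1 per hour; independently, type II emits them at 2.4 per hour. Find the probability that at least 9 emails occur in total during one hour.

Independent Poisson processes superpose: combined rate λ = 4.1 + 2.4 = 6.5 per hour.
So μ = 6.5.
P(N ≥ 9) = 1 − P(N ≤ 8) ≈ 0.2084.

0.2084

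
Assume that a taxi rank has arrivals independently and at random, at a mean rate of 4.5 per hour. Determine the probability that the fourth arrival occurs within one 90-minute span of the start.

Over the interval, μ = 4.5 × 1.5 = 6.75 (a 90-minute span = 1.5 hours).
The fourth arrival falls in the interval iff at least 4 events occur there: P(S_4 ≤ t) = P(N ≥ 4) = 1 − P(N ≤ 3) ≈ 0.9042.

0.9042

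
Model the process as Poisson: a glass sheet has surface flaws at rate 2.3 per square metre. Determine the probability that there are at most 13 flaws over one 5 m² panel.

Over the interval, μ = 2.3 × 5 = 11.5 (a 5 m² panel = 5 square metres).
P(N ≤ 13) = Σ_{j=0}^{13} e^(−μ) μ^j/j! ≈ 0.7330.

0.7330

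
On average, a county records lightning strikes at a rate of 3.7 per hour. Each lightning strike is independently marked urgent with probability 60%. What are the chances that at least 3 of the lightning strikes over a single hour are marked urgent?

Thinning: the lightning strikes that are marked urgent themselves form a Poisson process with rate 0.6 × 3.7 = 2.22 per hour.
So μ = 2.22.
P(N ≥ 3) = 1 − P(N ≤ 2) ≈ 0.3826.

0.3826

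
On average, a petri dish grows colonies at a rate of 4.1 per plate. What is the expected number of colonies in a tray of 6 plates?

E[N] = λt = 4.1 × 6 = 24.6 (a tray of 6 plates = 6 plates).

24.6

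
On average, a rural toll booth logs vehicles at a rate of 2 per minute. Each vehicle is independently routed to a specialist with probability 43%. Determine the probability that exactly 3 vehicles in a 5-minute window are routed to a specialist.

Thinning: the vehicles that are routed to a specialist themselves form a Poisson process with rate 0.43 × 2 = 0.86 per minute.
Over the interval, μ = 0.86 × 5 = 4.3 (a 5-minute window = 5 minutes).
P(N = 3) = e^(−4.3) · 4.3^3/3! ≈ 0.1798.

0.1798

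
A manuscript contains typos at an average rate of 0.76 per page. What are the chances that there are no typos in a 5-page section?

0.0224

Over the interval, μ = 0.76 × 5 = 3.8 (a 5-page section = 5 pages).
P(N = 0) = e^(−μ) μ^0/0! = e^(−3.8) · 3.8^0/1 ≈ 0.0224.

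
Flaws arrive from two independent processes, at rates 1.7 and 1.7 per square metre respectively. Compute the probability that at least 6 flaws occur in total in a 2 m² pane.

0.6730

Independent Poisson processes superpose: combined rate λ = 1.7 + 1.7 = 3.4 per square metre.
Over the interval, μ = 3.4 × 2 = 6.8 (a 2 m² pane = 2 square metres).
P(N ≥ 6) = 1 − P(N ≤ 5) ≈ 0.6730.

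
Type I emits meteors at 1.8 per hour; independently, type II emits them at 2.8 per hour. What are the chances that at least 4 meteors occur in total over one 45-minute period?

Independent Poisson processes superpose: combined rate λ = 1.8 + 2.8 = 4.6 per hour.
Over the interval, μ = 4.6 × 0.75 = 3.45 (a 45-minute period = 0.75 hours).
P(N ≥ 4) = 1 − P(N ≤ 3) ≈ 0.4525.

0.4525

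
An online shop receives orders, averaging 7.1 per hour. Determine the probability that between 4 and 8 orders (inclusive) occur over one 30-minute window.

0.4634

Over the interval, μ = 7.1 × 0.5 = 3.55 (a 30-minute window = 0.5 hours).
P(4 ≤ N ≤ 8) = Σ_{j=4}^{8} e^(−3.55) · 3.55^j/j! ≈ 0.4634.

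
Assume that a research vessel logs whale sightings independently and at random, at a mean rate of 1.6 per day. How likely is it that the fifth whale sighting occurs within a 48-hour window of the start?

0.2194

Over the interval, μ = 1.6 × 2 = 3.2 (a 48-hour window = 2 days).
The fifth arrival falls in the interval iff at least 5 events occur there: P(S_5 ≤ t) = P(N ≥ 5) = 1 − P(N ≤ 4) ≈ 0.2194.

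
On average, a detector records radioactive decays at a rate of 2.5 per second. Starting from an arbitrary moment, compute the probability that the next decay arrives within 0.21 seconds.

Inter-arrival times are exponential with rate λ = 2.5 per second.
P(T ≤ 0.21) = 1 − e^(−λt) = 1 − e^(−2.5 × 0.21) = 1 − e^(−0.525) ≈ 0.4084.

0.4084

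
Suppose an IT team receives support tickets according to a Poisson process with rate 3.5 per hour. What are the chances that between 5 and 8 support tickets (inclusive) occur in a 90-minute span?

0.5166

Over the interval, μ = 3.5 × 1.5 = 5.25 (a 90-minute span = 1.5 hours).
P(5 ≤ N ≤ 8) = Σ_{j=5}^{8} e^(−5.25) · 5.25^j/j! ≈ 0.5166.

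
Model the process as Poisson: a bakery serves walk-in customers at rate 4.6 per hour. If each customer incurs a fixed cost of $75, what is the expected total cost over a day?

E[N] = 4.6 × 24 = 110.4 (a day = 24 hours); E[cost] = 110.4 × $75 = $8280.

$8280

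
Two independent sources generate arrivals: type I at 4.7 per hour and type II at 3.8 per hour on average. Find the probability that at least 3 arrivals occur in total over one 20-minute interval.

0.5385

Independent Poisson processes superpose: combined rate λ = 4.7 + 3.8 = 8.5 per hour.
Over the interval, μ = 8.5 × 1/3 ≈ 2.83333 (a 20-minute interval = 1/3 hours).
P(N ≥ 3) = 1 − P(N ≤ 2) ≈ 0.5385.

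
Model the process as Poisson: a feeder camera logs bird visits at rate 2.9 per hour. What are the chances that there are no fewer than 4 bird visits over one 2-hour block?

Over the interval, μ = 2.9 × 2 = 5.8 (a 2-hour block = 2 hours).
P(N ≥ 4) = 1 − P(N ≤ 3) = 1 − Σ_{j=0}^{3} e^(−μ) μ^j/j! ≈ 0.8300.

0.8300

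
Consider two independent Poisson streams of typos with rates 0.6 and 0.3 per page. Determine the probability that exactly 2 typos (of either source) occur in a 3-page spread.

0.2450

Independent Poisson processes superpose: combined rate λ = 0.6 + 0.3 = 0.9 per page.
Over the interval, μ = 0.9 × 3 = 2.7 (a 3-page spread = 3 pages).
P(N = 2) = e^(−2.7) · 2.7^2/2! ≈ 0.2450.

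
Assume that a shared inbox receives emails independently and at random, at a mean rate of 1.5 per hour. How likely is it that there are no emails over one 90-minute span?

0.1054

Over the interval, μ = 1.5 × 1.5 = 2.25 (a 90-minute span = 1.5 hours).
P(N = 0) = e^(−μ) μ^0/0! = e^(−2.25) · 2.25^0/1 ≈ 0.1054.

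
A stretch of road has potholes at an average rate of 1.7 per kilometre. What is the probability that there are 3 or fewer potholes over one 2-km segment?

0.5584

Over the interval, μ = 1.7 × 2 = 3.4 (a 2-km segment = 2 kilometres).
P(N ≤ 3) = Σ_{j=0}^{3} e^(−μ) μ^j/j! ≈ 0.5584.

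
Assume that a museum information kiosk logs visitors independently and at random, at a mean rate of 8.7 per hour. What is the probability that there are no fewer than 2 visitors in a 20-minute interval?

0.7854

Over the interval, μ = 8.7 × 1/3 = 2.9 (a 20-minute interval = 1/3 hours).
P(N ≥ 2) = 1 − P(N ≤ 1) = 1 − Σ_{j=0}^{1} e^(−μ) μ^j/j! ≈ 0.7854.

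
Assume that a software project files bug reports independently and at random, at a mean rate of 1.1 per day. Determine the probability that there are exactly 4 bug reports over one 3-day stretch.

Over the interval, μ = 1.1 × 3 = 3.3 (a 3-day stretch = 3 days).
P(N = 4) = e^(−μ) μ^4/4! = e^(−3.3) · 3.3^4/24 ≈ 0.1823.

0.1823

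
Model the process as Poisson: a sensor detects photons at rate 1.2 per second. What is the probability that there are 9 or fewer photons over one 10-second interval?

Over the interval, μ = 1.2 × 10 = 12 (a 10-second interval = 10 seconds).
P(N ≤ 9) = Σ_{j=0}^{9} e^(−μ) μ^j/j! ≈ 0.2424.

0.2424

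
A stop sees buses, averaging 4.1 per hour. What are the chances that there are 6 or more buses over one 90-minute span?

Over the interval, μ = 4.1 × 1.5 = 6.15 (a 90-minute span = 1.5 hours).
P(N ≥ 6) = 1 − P(N ≤ 5) = 1 − Σ_{j=0}^{5} e^(−μ) μ^j/j! ≈ 0.5781.

0.5781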